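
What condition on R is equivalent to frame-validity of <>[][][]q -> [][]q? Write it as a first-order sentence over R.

This is a Sahlqvist (Geach-type) schema ◇^1□^3q → □^2◇^0q.
Minimal-valuation argument: fix x; take any y with xR^1y and any z with xR^2z. Set V(q) to the set of worlds R-reachable from y in exactly 3 steps. Then □^3q holds at y, so the antecedent holds at x; validity forces ◇^0q at z, giving a w with zR^0w and yR^3w.
First-order correspondent: forall x forall y forall z ((xRy & x R^2 z) -> exists w (y R^3 w & z = w)).

forall x forall y forall z ((xRy & x R^2 z) -> exists w (y R^3 w & z = w))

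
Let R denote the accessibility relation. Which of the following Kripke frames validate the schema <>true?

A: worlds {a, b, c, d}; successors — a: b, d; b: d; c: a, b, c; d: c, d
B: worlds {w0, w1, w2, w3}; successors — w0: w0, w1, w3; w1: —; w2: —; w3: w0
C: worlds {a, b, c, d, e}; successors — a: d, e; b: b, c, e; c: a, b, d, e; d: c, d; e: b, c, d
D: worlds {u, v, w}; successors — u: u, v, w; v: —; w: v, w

Frame correspondent (Sahlqvist): forall x exists y Rxy — i.e. seriality.
A: condition met.
B: fails — world w1 has no successor.
C: condition met.
D: fails — world v has no successor.
Valid on: A, C.

A, C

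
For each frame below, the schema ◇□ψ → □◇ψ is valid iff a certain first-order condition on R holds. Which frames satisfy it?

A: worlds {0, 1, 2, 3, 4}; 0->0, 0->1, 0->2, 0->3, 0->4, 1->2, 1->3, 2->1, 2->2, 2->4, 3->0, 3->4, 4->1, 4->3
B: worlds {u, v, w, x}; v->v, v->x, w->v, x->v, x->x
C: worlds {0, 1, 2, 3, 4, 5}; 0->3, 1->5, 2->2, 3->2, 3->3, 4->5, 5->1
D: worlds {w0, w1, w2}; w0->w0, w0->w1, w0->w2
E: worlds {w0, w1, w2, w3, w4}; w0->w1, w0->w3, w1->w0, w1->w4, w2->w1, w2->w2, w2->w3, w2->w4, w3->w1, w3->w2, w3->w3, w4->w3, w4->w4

This is the axiom for convergence; its first-order frame correspondent is ∀x ∀y ∀z (Rxy ∧ Rxz → ∃w (Ryw ∧ Rzw)).
A: fails — R01 and R03 but 1 and 3 have no common successor.
B: holds.
C: holds.
D: fails — Rw0w1 and Rw0w1 but w1 and w1 have no common successor.
E: fails — Rw0w1 and Rw0w3 but w1 and w3 have no common successor.
Valid on: B, C.

B, C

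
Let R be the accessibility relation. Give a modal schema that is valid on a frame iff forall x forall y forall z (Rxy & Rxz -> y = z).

This is partial functionality; the standard corresponding axiom is CD: ◇q → □q.

◇q → □q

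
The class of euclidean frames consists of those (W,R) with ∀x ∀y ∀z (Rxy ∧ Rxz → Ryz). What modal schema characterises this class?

◇r → □◇r

A defining formula is ◇r → □◇r (the 5 axiom).
Suppose ◇r→□◇r is valid. Take Rxy, Rxz and set V(r)={y}. Then ◇r at x, so □◇r at x, so ◇r at z, so some w with Rzw has r; w=y, i.e. Rzy. By symmetry of the argument, Ryz.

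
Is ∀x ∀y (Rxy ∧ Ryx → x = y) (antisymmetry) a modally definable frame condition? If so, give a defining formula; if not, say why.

Not modally definable

Any modally definable frame class is closed under surjective bounded morphisms.
The 6-cycle (worlds a,b,c,d,e,f with a→b→c→d→e→f→a) is antisymmetric. Sending even-indexed worlds to • and odd-indexed worlds to ∘ is a surjective bounded morphism onto the two-world frame with •↔∘, which is not antisymmetric.
So no modal formula (or set of formulas) defines exactly the antisymmetric frames.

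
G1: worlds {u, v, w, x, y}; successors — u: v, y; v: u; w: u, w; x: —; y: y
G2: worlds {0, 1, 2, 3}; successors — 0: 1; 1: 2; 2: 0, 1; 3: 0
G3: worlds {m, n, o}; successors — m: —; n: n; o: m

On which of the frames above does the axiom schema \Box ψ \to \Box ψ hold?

G1, G2, G3

The schema corresponds to a generalized confluence (Geach) condition: \forall x \forall z (xRz \to \exists w (xRw \wedge z = w)).
G1: holds.
G2: holds.
G3: holds.
Valid on: G1, G2, G3.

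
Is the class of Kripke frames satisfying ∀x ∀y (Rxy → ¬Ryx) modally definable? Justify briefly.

Modal frame validity is preserved under surjective bounded morphisms.
The 3-cycle (worlds s,t,u with s→t→u→s) is asymmetric. Mapping every world to a single reflexive point • is a surjective bounded morphism, and the reflexive point is not asymmetric (R•• but asymmetry requires ¬R••).
Hence asymmetry is not modally definable.

No — not modally definable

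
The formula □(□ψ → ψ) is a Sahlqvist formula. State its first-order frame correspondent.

Shift-reflexivity

This schema is the T□ axiom.
It corresponds to shift-reflexivity: ∀x ∀y (Rxy → Ryy).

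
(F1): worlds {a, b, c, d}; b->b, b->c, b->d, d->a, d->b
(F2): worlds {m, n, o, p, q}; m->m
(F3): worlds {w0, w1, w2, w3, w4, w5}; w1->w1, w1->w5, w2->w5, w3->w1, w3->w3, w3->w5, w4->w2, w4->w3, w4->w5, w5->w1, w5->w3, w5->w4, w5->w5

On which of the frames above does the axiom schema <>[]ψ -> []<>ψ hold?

Frame correspondent (Sahlqvist): forall x forall y forall z (Rxy & Rxz -> exists w (Ryw & Rzw)) — i.e. convergence.
(F1): fails — Rbc and Rbc but c and c have no common successor.
(F2): satisfies the condition.
(F3): satisfies the condition.

(F2), (F3)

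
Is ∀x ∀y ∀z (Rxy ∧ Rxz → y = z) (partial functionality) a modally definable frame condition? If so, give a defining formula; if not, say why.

Yes — defined by ◇p → □p

The condition is partial functionality. A defining modal formula is ◇p → □p.
Suppose ◇p→□p is valid. Take Rxy, Rxz and set V(p)={y}. Then ◇p at x, so □p at x, so p at z, i.e. z=y.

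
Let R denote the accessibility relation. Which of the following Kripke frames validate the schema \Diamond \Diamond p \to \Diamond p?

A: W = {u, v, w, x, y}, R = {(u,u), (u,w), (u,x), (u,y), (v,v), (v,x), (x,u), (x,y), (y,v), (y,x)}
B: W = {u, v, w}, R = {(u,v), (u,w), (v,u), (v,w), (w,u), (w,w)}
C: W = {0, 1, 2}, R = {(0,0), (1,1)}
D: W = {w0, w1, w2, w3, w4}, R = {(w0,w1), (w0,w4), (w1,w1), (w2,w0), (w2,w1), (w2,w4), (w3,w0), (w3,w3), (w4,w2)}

Frame correspondent (Sahlqvist): \forall x \forall y \forall z (Rxy \wedge Ryz \to Rxz) — i.e. transitivity.
A: fails — Ryx and Rxu but not Ryu.
B: fails — Ruv and Rvu but not Ruu.
C: ✓.
D: fails — Rw0w4 and Rw4w2 but not Rw0w2.
Valid on: C.

C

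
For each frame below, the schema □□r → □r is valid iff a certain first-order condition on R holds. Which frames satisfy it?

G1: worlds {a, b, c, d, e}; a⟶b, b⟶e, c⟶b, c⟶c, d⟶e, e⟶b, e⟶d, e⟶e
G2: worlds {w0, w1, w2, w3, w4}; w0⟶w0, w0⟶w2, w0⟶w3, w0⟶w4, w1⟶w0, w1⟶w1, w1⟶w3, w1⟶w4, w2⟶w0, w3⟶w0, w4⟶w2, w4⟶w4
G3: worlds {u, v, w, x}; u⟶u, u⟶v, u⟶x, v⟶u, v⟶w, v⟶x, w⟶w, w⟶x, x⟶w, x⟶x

G2, G3

This is the axiom for density; its first-order frame correspondent is ∀x ∀y (Rxy → ∃z (Rxz ∧ Rzy)).
G1: fails — Rab but no z with Raz and Rzb.
G2: condition met.
G3: condition met.
Valid on: G2, G3.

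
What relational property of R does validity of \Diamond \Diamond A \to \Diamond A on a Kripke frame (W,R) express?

Transitivity

Replacing A by ¬A and contraposing gives the equivalent schema □A → □□A.
Suppose □A→□□A is valid. Take Rxy, Ryz and set V(A)={w : Rxw}. Then □A at x, so □□A at x, so □A at y, so A at z, i.e. Rxz.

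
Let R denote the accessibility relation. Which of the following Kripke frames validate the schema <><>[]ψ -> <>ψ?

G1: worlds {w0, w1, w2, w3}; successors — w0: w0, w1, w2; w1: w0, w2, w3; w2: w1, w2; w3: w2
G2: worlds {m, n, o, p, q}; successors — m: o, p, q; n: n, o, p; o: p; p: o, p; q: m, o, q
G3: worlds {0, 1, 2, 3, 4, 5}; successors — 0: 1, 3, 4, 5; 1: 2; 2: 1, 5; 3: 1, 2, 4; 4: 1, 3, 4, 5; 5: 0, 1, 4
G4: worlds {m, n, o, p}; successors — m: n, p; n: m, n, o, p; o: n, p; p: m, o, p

The schema corresponds to a generalized confluence (Geach) condition: forall x forall y (x R^2 y -> exists w (yRw & xRw)).
G1: ✓.
G2: fails — qR²o but no w with oRw and qRw.
G3: fails — 0R²1 but no w with 1Rw and 0Rw.
G4: ✓.
Valid on: G1, G4.

G1, G4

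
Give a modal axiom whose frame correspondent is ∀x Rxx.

□ψ → ψ

A defining formula is □ψ → ψ (the T axiom).
Suppose □ψ→ψ is valid. At any x set V(ψ)={w : Rxw}. Then □ψ holds at x, so ψ holds at x, i.e. Rxx.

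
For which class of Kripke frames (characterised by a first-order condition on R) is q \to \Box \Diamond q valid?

symmetry: \forall x \forall y (Rxy \to Ryx)

Suppose q→□◇q is valid. Take Rxy and set V(q)={x}. Then q at x, so □◇q at x, so ◇q at y, so some z with Ryz has q; z=x, i.e. Ryx.
Conversely, any frame satisfying \forall x \forall y (Rxy \to Ryx) validates the schema.
Frame condition: \forall x \forall y (Rxy \to Ryx).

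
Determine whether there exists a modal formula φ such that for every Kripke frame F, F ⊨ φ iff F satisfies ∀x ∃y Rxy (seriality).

Yes, by □q → ◇q

This is a Sahlqvist condition; the D axiom □q → ◇q defines it.
Suppose □q→◇q is valid. At any x set V(q)=W. Then □q at x, so ◇q at x, so x has a successor.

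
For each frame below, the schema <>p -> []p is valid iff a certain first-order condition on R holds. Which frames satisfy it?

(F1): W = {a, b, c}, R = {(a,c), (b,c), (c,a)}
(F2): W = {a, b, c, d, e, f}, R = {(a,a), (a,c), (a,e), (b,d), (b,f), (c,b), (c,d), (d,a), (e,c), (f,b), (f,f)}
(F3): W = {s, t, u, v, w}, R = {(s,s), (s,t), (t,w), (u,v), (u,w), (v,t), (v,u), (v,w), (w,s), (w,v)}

The schema corresponds to partial functionality: forall x forall y forall z (Rxy & Rxz -> y = z).
(F1): ✓.
(F2): fails — a sees both a and c.
(F3): fails — s sees both s and t.

(F1)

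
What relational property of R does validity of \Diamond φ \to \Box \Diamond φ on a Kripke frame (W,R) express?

This is the 5 axiom.
It corresponds to the Euclidean property: \forall x \forall y \forall z (Rxy \wedge Rxz \to Ryz).

the Euclidean property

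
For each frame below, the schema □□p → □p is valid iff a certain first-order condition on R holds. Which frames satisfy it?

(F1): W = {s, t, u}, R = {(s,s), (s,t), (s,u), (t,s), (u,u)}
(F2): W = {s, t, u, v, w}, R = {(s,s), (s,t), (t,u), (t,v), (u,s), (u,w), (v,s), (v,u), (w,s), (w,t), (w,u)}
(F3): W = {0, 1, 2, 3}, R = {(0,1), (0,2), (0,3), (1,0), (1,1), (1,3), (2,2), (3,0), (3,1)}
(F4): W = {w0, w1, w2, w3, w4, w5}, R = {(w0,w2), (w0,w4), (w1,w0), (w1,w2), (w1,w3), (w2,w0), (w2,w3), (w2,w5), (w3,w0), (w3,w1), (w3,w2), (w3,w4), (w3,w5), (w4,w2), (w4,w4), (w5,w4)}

(F1), (F3)

Frame correspondent (Sahlqvist): ∀x ∀y (Rxy → ∃z (Rxz ∧ Rzy)) — i.e. density.
(F1): ✓.
(F2): fails — Rtv but no z with Rtz and Rzv.
(F3): ✓.
(F4): fails — Rw3w1 but no z with Rw3z and Rzw1.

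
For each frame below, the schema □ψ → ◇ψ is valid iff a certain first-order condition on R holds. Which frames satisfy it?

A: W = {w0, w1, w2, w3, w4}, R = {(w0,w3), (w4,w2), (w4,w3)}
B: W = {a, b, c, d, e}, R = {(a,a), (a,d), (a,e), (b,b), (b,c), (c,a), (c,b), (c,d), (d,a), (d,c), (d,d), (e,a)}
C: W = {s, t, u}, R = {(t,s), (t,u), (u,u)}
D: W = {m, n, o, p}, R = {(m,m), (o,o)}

This is the axiom for seriality; its first-order frame correspondent is ∀x ∃y Rxy.
A: fails — world w1 has no successor.
B: ✓.
C: fails — world s has no successor.
D: fails — world n has no successor.

B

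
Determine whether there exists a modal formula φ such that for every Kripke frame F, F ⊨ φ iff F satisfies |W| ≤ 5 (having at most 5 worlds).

Any modally definable frame class is closed under disjoint unions.
Any modal formula valid on each of 6 disjoint one-world frames is valid on their disjoint union (validity is preserved under disjoint unions). Each one-world frame has |W|=1≤5, but the union has |W|=6.
So no modal formula (or set of formulas) defines exactly the |W|≤5 frames.

Not definable by any modal formula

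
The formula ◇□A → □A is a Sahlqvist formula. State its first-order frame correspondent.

the Euclidean property: ∀x ∀y ∀z (Rxy ∧ Rxz → Ryz)

Equivalently (dual form): ◇A → □◇A.
Suppose ◇A→□◇A is valid. Take Rxy, Rxz and set V(A)={y}. Then ◇A at x, so □◇A at x, so ◇A at z, so some w with Rzw has A; w=y, i.e. Rzy. By symmetry of the argument, Ryz.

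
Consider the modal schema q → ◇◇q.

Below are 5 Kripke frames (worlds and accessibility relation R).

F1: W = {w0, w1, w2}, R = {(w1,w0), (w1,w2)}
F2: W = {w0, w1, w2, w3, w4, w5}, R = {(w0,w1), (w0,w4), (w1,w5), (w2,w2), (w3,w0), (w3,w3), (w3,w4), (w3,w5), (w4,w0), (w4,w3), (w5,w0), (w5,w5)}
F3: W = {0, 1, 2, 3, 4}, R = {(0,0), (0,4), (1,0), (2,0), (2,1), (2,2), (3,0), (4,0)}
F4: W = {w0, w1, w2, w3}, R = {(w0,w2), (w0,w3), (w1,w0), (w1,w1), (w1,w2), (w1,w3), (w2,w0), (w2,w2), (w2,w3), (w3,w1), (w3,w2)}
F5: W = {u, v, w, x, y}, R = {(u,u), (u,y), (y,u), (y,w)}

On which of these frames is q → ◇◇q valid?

F4

This is the axiom for a generalized confluence (Geach) condition; its first-order frame correspondent is ∀x ∃w (x = w ∧ xR²w).
F1: fails — at w0 but no w with w0=w and w0R²w.
F2: fails — at w1 but no w with w1=w and w1R²w.
F3: fails — at 1 but no w with 1=w and 1R²w.
F4: satisfies the condition.
F5: fails — at v but no t with v=t and vR²t.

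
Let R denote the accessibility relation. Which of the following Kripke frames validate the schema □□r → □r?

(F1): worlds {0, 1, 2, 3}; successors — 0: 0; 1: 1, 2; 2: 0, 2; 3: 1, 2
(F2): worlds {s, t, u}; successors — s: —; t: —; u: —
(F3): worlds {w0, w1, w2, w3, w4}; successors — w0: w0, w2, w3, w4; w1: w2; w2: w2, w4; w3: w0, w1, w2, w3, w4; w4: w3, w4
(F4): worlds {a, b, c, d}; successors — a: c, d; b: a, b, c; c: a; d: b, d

Frame correspondent (Sahlqvist): ∀x ∀y (Rxy → ∃z (Rxz ∧ Rzy)) — i.e. density.
(F1): condition met.
(F2): condition met.
(F3): condition met.
(F4): fails — Rac but no z with Raz and Rzc.
Valid on: (F1), (F2), (F3).

(F1), (F2), (F3)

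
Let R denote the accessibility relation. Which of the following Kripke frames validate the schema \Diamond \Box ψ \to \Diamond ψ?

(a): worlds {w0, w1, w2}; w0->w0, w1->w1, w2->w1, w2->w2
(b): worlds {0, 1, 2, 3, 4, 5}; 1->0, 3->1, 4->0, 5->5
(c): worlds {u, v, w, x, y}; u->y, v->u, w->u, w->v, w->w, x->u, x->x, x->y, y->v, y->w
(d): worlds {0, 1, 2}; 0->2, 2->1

(a)

The schema corresponds to a generalized confluence (Geach) condition: \forall x \forall y (xRy \to \exists w (yRw \wedge xRw)).
(a): condition met.
(b): fails — 1R0 but no w with 0Rw and 1Rw.
(c): fails — uRy but no t with yRt and uRt.
(d): fails — 0R2 but no w with 2Rw and 0Rw.
Valid on: (a).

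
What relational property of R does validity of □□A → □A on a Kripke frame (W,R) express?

Suppose □□A→□A is valid. Take Rxy and set V(A)={w : xR²w}. Then □□A at x, so □A at x, so A at y, i.e. ∃z(Rxz∧Rzy).
The converse is a direct semantic check.
So the correspondent is density.

density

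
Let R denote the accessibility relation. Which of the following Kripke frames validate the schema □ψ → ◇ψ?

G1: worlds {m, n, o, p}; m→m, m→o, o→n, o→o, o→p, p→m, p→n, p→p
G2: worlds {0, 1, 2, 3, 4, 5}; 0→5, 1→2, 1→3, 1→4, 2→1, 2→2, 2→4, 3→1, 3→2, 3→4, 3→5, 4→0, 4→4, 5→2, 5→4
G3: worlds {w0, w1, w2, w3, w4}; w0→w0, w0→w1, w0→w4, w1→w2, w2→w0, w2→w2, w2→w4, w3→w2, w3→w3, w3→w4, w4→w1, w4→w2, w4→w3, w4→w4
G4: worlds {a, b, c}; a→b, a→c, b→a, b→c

G2, G3

This is the axiom for seriality; its first-order frame correspondent is ∀x ∃y Rxy.
G1: fails — world n has no successor.
G2: ✓.
G3: ✓.
G4: fails — world c has no successor.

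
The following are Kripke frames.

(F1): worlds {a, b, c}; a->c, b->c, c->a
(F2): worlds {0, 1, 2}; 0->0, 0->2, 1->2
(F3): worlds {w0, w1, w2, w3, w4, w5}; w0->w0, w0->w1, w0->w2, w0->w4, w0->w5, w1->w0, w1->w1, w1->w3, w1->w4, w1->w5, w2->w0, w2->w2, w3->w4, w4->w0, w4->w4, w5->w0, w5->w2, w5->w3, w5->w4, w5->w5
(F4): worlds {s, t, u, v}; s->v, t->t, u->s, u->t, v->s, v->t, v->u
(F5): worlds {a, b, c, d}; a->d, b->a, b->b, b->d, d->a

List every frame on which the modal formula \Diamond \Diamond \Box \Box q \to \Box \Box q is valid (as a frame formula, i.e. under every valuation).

(F1)

This is the axiom for a generalized confluence (Geach) condition; its first-order frame correspondent is \forall x \forall y \forall z ((x R^2 y \wedge x R^2 z) \to \exists w (y R^2 w \wedge z = w)).
(F1): ✓.
(F2): fails — 0R²2, 0R²0 but no w with 2R²w and 0=w.
(F3): fails — w0R²w2, w0R²w3 but no w with w2R²w and w3=w.
(F4): fails — sR²t, sR²s but no w with tR²w and s=w.
(F5): fails — bR²a, bR²b but no w with aR²w and b=w.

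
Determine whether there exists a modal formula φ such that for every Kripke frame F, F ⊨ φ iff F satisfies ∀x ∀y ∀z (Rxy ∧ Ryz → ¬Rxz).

Modal frame validity is preserved under surjective bounded morphisms.
The 7-cycle (worlds a,b,c,d,e,f,g with a→b→c→d→e→f→g→a) is intransitive. Mapping every world to a single reflexive point • is a surjective bounded morphism; the reflexive point is not intransitive (R••∧R•• but R••).
So no modal formula (or set of formulas) defines exactly the intransitive frames.

Not modally definable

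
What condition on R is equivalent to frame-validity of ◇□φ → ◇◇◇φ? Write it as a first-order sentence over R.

This is a Sahlqvist (Geach-type) schema ◇^1□^1φ → □^0◇^3φ.
First-order correspondent: ∀x ∀y (xRy → ∃w (yRw ∧ xR³w)).

∀x ∀y (xRy → ∃w (yRw ∧ xR³w))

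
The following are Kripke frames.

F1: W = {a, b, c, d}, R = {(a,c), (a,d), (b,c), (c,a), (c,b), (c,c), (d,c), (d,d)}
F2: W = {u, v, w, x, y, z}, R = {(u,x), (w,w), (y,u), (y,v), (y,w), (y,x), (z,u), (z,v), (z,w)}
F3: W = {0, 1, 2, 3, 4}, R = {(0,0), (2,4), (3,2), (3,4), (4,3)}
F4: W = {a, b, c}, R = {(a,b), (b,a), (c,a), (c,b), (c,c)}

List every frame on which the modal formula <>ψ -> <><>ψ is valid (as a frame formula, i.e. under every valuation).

Frame correspondent (Sahlqvist): forall x forall y (xRy -> exists w (y = w & x R^2 w)) — i.e. a generalized confluence (Geach) condition.
F1: ✓.
F2: fails — uRx but no t with x=t and uR²t.
F3: fails — 2R4 but no w with 4=w and 2R²w.
F4: fails — aRb but no w with b=w and aR²w.

F1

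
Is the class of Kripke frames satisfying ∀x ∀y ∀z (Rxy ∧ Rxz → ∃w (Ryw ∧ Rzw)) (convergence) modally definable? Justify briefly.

The condition is convergence. A defining modal formula is ◇□p → □◇p.
Suppose ◇□p→□◇p is valid. Take Rxy, Rxz and set V(p)={w : Ryw}. Then □p at y so ◇□p at x, so □◇p at x, so ◇p at z, giving w with Rzw and Ryw.

Yes — defined by ◇□p → □◇p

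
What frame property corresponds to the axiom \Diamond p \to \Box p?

Suppose ◇p→□p is valid. Take Rxy, Rxz and set V(p)={y}. Then ◇p at x, so □p at x, so p at z, i.e. z=y.
Conversely, on a frame with partial functionality the schema holds at every world under every valuation.
Frame condition: \forall x \forall y \forall z (Rxy \wedge Rxz \to y = z).

Partial functionality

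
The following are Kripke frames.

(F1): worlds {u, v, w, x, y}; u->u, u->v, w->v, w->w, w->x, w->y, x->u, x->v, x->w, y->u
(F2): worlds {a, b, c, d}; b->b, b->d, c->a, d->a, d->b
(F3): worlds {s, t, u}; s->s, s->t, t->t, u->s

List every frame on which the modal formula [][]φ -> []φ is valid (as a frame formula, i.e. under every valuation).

(F1), (F3)

Frame correspondent (Sahlqvist): forall x forall y (Rxy -> exists z (Rxz & Rzy)) — i.e. density.
(F1): ✓.
(F2): fails — Rca but no z with Rcz and Rza.
(F3): ✓.
Valid on: (F1), (F3).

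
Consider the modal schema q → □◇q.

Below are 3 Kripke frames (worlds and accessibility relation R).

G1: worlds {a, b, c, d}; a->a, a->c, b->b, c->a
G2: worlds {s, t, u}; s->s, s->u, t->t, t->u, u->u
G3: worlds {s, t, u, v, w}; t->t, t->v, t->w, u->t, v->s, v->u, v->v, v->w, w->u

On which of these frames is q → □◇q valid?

G1

This is the axiom for symmetry; its first-order frame correspondent is ∀x ∀y (Rxy → Ryx).
G1: holds.
G2: fails — Rtu but not Rut.
G3: fails — Rtv but not Rvt.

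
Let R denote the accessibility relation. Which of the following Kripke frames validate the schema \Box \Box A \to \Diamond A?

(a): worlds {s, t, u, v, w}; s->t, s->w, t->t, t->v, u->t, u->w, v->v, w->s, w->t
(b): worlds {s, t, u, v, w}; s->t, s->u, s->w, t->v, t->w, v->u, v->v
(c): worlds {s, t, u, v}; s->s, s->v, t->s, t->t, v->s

(a)

This is the axiom for a generalized confluence (Geach) condition; its first-order frame correspondent is \forall x \exists w (x R^2 w \wedge xRw).
(a): satisfies the condition.
(b): fails — at u but no w* with uR²w* and uRw*.
(c): fails — at u but no w with uR²w and uRw.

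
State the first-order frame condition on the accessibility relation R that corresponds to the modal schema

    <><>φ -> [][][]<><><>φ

forall x forall y forall z ((x R^2 y & x R^3 z) -> exists w (y = w & z R^3 w))

This is a Sahlqvist (Geach-type) schema ◇^2□^0φ → □^3◇^3φ.
Minimal-valuation argument: fix x; take any y with xR^2y and any z with xR^3z. Set V(φ) to the set of worlds R-reachable from y in exactly 0 steps. Then □^0φ holds at y, so the antecedent holds at x; validity forces ◇^3φ at z, giving a w with zR^3w and yR^0w.
First-order correspondent: forall x forall y forall z ((x R^2 y & x R^3 z) -> exists w (y = w & z R^3 w)).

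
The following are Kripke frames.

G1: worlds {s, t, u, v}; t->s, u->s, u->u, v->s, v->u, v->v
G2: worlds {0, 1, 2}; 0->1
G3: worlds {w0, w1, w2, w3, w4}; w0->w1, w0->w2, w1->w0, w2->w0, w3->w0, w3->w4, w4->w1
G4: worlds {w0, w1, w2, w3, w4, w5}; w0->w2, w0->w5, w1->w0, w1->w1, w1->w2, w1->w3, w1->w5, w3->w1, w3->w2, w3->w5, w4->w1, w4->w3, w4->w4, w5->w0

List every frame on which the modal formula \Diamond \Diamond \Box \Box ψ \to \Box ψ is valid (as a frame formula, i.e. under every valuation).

G2

The schema corresponds to a generalized confluence (Geach) condition: \forall x \forall y \forall z ((x R^2 y \wedge xRz) \to \exists w (y R^2 w \wedge z = w)).
G1: fails — uR²s, uRs but no w with sR²w and s=w.
G2: holds.
G3: fails — w0R²w0, w0Rw1 but no w with w0R²w and w1=w.
G4: fails — w0R²w0, w0Rw2 but no w with w0R²w and w2=w.
Valid on: G2.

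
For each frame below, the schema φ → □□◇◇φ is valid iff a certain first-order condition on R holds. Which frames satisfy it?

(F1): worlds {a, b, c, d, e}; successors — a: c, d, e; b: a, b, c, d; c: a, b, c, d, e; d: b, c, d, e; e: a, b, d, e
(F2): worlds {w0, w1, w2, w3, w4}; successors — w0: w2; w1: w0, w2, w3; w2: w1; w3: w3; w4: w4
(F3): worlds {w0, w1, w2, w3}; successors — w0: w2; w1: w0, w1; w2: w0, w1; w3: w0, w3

The schema corresponds to a generalized confluence (Geach) condition: ∀x ∀z (xR²z → ∃w (x = w ∧ zR²w)).
(F1): satisfies the condition.
(F2): fails — w0R²w1 but no w with w0=w and w1R²w.
(F3): fails — w2R²w0 but no w with w2=w and w0R²w.

(F1)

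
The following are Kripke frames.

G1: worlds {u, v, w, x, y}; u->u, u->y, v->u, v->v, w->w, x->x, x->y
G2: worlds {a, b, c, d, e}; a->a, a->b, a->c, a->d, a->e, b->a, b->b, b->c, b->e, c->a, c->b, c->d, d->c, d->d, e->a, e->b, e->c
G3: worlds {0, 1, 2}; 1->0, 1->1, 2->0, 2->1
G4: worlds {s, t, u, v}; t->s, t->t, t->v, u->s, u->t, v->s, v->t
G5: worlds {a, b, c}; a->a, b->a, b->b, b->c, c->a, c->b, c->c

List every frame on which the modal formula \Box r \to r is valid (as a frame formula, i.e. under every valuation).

This is the axiom for reflexivity; its first-order frame correspondent is \forall x Rxx.
G1: fails — world y does not see itself.
G2: fails — world c does not see itself.
G3: fails — world 0 does not see itself.
G4: fails — world s does not see itself.
G5: satisfies the condition.

G5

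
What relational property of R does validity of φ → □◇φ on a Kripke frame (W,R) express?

Suppose φ→□◇φ is valid. Take Rxy and set V(φ)={x}. Then φ at x, so □◇φ at x, so ◇φ at y, so some z with Ryz has φ; z=x, i.e. Ryx.

symmetry: ∀x ∀y (Rxy → Ryx)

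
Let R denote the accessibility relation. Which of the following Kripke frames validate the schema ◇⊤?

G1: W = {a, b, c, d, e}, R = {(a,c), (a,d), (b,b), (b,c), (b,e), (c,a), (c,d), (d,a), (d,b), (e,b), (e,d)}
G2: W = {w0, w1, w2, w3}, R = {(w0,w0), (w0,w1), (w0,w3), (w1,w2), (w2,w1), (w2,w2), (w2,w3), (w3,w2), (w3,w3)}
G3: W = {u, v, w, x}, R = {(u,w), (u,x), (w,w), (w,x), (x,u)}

Frame correspondent (Sahlqvist): ∀x ∃y Rxy — i.e. seriality.
G1: satisfies the condition.
G2: satisfies the condition.
G3: fails — world v has no successor.

G1, G2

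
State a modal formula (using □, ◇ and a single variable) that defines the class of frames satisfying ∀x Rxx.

The condition is reflexivity. The T schema □s → s defines it.
Suppose □s→s is valid. At any x set V(s)={w : Rxw}. Then □s holds at x, so s holds at x, i.e. Rxx.

□s → s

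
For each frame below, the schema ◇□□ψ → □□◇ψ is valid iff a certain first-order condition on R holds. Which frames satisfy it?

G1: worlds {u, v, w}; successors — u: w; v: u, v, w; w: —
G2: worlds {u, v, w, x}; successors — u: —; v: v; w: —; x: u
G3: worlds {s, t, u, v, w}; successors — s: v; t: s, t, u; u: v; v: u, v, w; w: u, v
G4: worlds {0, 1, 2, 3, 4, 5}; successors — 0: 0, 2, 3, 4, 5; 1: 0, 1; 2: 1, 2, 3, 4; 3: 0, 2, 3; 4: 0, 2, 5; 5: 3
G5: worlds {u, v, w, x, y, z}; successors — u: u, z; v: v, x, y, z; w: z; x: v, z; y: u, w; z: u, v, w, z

G2, G3, G4, G5

Frame correspondent (Sahlqvist): ∀x ∀y ∀z ((xRy ∧ xR²z) → ∃w (yR²w ∧ zRw)) — i.e. a generalized confluence (Geach) condition.
G1: fails — vRu, vR²u but no t with uR²t and uRt.
G2: ✓.
G3: ✓.
G4: ✓.
G5: ✓.
Valid on: G2, G3, G4, G5.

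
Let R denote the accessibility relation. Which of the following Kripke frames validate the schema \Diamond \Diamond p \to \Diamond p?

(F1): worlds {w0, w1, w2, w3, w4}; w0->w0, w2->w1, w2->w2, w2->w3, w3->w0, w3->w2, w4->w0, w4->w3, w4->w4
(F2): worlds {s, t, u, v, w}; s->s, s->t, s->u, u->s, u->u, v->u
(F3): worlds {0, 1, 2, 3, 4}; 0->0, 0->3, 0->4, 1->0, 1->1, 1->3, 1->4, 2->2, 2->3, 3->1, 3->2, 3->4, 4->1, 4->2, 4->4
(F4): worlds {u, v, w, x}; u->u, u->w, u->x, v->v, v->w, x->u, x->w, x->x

Frame correspondent (Sahlqvist): \forall x \forall y (x R^2 y \to \exists w (y = w \wedge xRw)) — i.e. a generalized confluence (Geach) condition.
(F1): fails — w2R²w0 but no w with w0=w and w2Rw.
(F2): fails — uR²t but no w* with t=w* and uRw*.
(F3): fails — 0R²1 but no w with 1=w and 0Rw.
(F4): holds.
Valid on: (F4).

(F4)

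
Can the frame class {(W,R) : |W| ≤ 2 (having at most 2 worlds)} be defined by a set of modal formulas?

If a class were modally definable it would be closed under disjoint unions (Goldblatt–Thomason).
Any modal formula valid on each of 3 disjoint one-world frames is valid on their disjoint union (validity is preserved under disjoint unions). Each one-world frame has |W|=1≤2, but the union has |W|=3.
So the class is not modally definable.

No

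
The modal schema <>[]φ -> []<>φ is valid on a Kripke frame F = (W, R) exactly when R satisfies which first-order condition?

convergence: forall x forall y forall z (Rxy & Rxz -> exists w (Ryw & Rzw))

Suppose ◇□φ→□◇φ is valid. Take Rxy, Rxz and set V(φ)={w : Ryw}. Then □φ at y so ◇□φ at x, so □◇φ at x, so ◇φ at z, giving w with Rzw and Ryw.
The converse is a direct semantic check.
Frame condition: forall x forall y forall z (Rxy & Rxz -> exists w (Ryw & Rzw)).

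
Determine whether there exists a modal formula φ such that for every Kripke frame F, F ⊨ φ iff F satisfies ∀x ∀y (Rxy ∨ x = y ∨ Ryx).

Any modally definable frame class is closed under disjoint unions.
Take 3 disjoint single-world reflexive frames: each is trivially connected, but their disjoint union has 3 worlds with no edge between distinct components, so it is not connected.
Hence connectedness of R is not modally definable.

No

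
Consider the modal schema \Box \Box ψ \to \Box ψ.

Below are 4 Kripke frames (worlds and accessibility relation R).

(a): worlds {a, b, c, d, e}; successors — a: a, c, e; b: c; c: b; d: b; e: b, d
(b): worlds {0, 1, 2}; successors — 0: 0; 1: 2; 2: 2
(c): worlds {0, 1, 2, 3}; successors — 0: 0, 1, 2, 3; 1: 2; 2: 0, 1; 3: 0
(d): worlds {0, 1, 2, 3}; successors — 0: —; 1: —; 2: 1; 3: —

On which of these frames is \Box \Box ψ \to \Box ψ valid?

The schema corresponds to density: \forall x \forall y (Rxy \to \exists z (Rxz \wedge Rzy)).
(a): fails — Rbc but no z with Rbz and Rzc.
(b): condition met.
(c): fails — R12 but no z with R1z and Rz2.
(d): fails — R21 but no z with R2z and Rz1.
Valid on: (b).

(b)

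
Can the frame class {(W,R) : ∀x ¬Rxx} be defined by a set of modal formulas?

No

If a class were modally definable it would be closed under surjective bounded morphisms (Goldblatt–Thomason).
The 3-cycle (worlds 0,1,2 with 0→1→2→0) is irreflexive, and the map sending every world to a single reflexive point • is a surjective bounded morphism (forth: every edge maps to (•,•); back: every world has a successor). So any modal formula valid on the 3-cycle is also valid on the reflexive point, which is not irreflexive.
So the class is not modally definable.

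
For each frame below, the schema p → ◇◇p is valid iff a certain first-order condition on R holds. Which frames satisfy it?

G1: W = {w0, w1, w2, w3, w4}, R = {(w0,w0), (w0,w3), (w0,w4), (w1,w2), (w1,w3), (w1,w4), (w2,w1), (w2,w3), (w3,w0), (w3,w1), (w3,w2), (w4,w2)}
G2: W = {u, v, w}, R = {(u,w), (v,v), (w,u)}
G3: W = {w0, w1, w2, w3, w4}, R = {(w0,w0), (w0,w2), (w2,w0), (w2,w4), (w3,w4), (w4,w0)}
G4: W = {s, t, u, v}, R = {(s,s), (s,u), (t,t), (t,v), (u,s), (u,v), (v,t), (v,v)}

G2, G4

This is the axiom for a generalized confluence (Geach) condition; its first-order frame correspondent is ∀x ∃w (x = w ∧ xR²w).
G1: fails — at w4 but no w with w4=w and w4R²w.
G2: holds.
G3: fails — at w1 but no w with w1=w and w1R²w.
G4: holds.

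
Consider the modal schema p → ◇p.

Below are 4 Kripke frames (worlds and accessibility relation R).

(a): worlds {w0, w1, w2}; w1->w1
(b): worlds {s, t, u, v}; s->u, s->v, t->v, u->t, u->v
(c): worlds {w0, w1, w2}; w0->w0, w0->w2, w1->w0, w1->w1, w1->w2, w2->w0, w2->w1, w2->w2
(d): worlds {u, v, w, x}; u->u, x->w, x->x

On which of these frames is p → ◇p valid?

(c)

The schema corresponds to reflexivity: ∀x Rxx.
(a): fails — world w0 does not see itself.
(b): fails — world s does not see itself.
(c): ✓.
(d): fails — world v does not see itself.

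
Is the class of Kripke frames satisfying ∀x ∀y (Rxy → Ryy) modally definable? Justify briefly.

Definable; □(□q → q) defines it

This is a Sahlqvist condition; the T□ axiom □(□q → q) defines it.
Suppose □(□q→q) is valid. Take Rxy and set V(q)={w : Ryw}. Then at y, □q holds; since □(□q→q) at x, □q→q at y, so q at y, i.e. Ryy.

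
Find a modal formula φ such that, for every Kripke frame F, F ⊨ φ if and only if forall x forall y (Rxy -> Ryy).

□(□s → s)

This is shift-reflexivity; the standard corresponding axiom is T□: □(□s → s).
Suppose □(□s→s) is valid. Take Rxy and set V(s)={w : Ryw}. Then at y, □s holds; since □(□s→s) at x, □s→s at y, so s at y, i.e. Ryy.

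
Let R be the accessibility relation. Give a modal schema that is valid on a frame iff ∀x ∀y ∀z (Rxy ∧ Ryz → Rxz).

The condition is transitivity. The 4 schema □q → □□q defines it.
Suppose □q→□□q is valid. Take Rxy, Ryz and set V(q)={w : Rxw}. Then □q at x, so □□q at x, so □q at y, so q at z, i.e. Rxz.

□q → □□q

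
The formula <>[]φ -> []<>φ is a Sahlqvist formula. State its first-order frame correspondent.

Suppose ◇□φ→□◇φ is valid. Take Rxy, Rxz and set V(φ)={w : Ryw}. Then □φ at y so ◇□φ at x, so □◇φ at x, so ◇φ at z, giving w with Rzw and Ryw.
Conversely, any frame satisfying forall x forall y forall z (Rxy & Rxz -> exists w (Ryw & Rzw)) validates the schema.
So the correspondent is convergence.

convergence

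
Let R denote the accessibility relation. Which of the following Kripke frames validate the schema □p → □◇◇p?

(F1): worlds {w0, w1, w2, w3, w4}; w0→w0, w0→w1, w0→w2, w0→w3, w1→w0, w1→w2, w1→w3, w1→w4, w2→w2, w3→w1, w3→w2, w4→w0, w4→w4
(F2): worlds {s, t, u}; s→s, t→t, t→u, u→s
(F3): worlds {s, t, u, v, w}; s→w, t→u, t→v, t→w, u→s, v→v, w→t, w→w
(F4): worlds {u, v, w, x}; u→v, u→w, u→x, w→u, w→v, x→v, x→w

Frame correspondent (Sahlqvist): ∀x ∀z (xRz → ∃w (xRw ∧ zR²w)) — i.e. a generalized confluence (Geach) condition.
(F1): ✓.
(F2): fails — tRu but no w with tRw and uR²w.
(F3): fails — uRs but no w* with uRw* and sR²w*.
(F4): fails — uRv but no t with uRt and vR²t.
Valid on: (F1).

(F1)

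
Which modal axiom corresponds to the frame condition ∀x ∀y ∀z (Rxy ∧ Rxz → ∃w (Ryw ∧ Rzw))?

The condition is convergence. The .2 schema ◇□q → □◇q defines it.
Suppose ◇□q→□◇q is valid. Take Rxy, Rxz and set V(q)={w : Ryw}. Then □q at y so ◇□q at x, so □◇q at x, so ◇q at z, giving w with Rzw and Ryw.

◇□q → □◇q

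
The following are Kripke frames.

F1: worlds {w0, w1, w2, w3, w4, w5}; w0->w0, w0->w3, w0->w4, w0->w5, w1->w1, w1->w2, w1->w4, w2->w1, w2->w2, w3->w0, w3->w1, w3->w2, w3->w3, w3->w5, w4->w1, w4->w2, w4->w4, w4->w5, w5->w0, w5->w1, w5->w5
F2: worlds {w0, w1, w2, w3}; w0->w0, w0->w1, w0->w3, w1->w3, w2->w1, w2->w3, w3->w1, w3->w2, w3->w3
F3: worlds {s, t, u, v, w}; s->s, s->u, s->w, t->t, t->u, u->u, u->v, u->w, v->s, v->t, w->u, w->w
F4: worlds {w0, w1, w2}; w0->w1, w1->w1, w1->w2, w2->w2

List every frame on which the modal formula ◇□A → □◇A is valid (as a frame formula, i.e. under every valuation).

The schema corresponds to convergence: ∀x ∀y ∀z (Rxy ∧ Rxz → ∃w (Ryw ∧ Rzw)).
F1: fails — Rw3w0 and Rw3w2 but w0 and w2 have no common successor.
F2: satisfies the condition.
F3: fails — Ruv and Ruw but v and w have no common successor.
F4: satisfies the condition.

F2, F4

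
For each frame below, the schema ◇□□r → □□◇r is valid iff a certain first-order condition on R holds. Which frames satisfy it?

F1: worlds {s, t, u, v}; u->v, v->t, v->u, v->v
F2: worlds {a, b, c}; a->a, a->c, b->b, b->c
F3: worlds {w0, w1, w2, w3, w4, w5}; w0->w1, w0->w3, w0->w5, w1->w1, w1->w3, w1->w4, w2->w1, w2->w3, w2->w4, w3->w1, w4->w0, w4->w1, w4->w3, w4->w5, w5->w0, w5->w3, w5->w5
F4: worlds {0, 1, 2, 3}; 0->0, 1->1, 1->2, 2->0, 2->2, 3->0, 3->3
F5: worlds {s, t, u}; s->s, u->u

The schema corresponds to a generalized confluence (Geach) condition: ∀x ∀y ∀z ((xRy ∧ xR²z) → ∃w (yR²w ∧ zRw)).
F1: fails — uRv, uR²t but no w with vR²w and tRw.
F2: fails — aRa, aR²c but no w with aR²w and cRw.
F3: holds.
F4: holds.
F5: holds.
Valid on: F3, F4, F5.

F3, F4, F5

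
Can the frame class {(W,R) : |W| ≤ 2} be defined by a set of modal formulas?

Any modally definable frame class is closed under disjoint unions.
Any modal formula valid on each of 3 disjoint one-world frames is valid on their disjoint union (validity is preserved under disjoint unions). Each one-world frame has |W|=1≤2, but the union has |W|=3.
Hence having at most 2 worlds is not modally definable.

No — not modally definable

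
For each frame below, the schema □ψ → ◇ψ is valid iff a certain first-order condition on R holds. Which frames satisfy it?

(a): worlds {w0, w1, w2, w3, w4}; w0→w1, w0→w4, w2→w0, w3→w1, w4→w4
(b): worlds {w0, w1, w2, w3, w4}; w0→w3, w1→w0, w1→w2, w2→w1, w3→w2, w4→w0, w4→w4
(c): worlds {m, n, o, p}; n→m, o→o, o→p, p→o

(b)

The schema corresponds to seriality: ∀x ∃y Rxy.
(a): fails — world w1 has no successor.
(b): satisfies the condition.
(c): fails — world m has no successor.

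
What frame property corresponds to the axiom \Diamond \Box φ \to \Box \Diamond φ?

Convergence

Suppose ◇□φ→□◇φ is valid. Take Rxy, Rxz and set V(φ)={w : Ryw}. Then □φ at y so ◇□φ at x, so □◇φ at x, so ◇φ at z, giving w with Rzw and Ryw.
Conversely, any frame satisfying \forall x \forall y \forall z (Rxy \wedge Rxz \to \exists w (Ryw \wedge Rzw)) validates the schema.
So the correspondent is convergence.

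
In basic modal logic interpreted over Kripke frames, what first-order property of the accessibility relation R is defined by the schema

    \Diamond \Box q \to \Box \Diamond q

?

Suppose ◇□q→□◇q is valid. Take Rxy, Rxz and set V(q)={w : Ryw}. Then □q at y so ◇□q at x, so □◇q at x, so ◇q at z, giving w with Rzw and Ryw.
Conversely, on a frame with convergence the schema holds at every world under every valuation.
Frame condition: \forall x \forall y \forall z (Rxy \wedge Rxz \to \exists w (Ryw \wedge Rzw)).

Convergence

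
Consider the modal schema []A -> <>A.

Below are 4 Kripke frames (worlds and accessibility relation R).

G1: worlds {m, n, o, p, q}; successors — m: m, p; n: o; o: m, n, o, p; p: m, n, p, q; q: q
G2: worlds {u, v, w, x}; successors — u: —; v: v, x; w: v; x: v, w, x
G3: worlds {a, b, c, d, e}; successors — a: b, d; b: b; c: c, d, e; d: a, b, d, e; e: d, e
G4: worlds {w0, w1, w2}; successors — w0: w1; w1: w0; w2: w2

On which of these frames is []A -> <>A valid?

G1, G3, G4

The schema corresponds to seriality: forall x exists y Rxy.
G1: condition met.
G2: fails — world u has no successor.
G3: condition met.
G4: condition met.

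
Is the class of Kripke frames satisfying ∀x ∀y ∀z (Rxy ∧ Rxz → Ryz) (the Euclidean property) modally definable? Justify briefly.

This is a Sahlqvist condition; the 5 axiom ◇q → □◇q defines it.
Suppose ◇q→□◇q is valid. Take Rxy, Rxz and set V(q)={y}. Then ◇q at x, so □◇q at x, so ◇q at z, so some w with Rzw has q; w=y, i.e. Rzy. By symmetry of the argument, Ryz.

Definable; ◇q → □◇q defines it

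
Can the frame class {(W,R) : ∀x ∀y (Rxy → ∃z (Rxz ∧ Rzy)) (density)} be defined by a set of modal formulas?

This is a Sahlqvist condition; the C4 axiom □□r → □r defines it.

Yes, by □□r → □r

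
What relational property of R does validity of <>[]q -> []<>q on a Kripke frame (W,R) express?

This is the .2 axiom.
It corresponds to convergence: forall x forall y forall z (Rxy & Rxz -> exists w (Ryw & Rzw)).

convergence: forall x forall y forall z (Rxy & Rxz -> exists w (Ryw & Rzw))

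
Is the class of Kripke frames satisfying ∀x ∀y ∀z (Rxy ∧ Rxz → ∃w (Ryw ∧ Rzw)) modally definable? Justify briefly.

Yes — defined by ◇□q → □◇q

This is a Sahlqvist condition; the .2 axiom ◇□q → □◇q defines it.
Suppose ◇□q→□◇q is valid. Take Rxy, Rxz and set V(q)={w : Ryw}. Then □q at y so ◇□q at x, so □◇q at x, so ◇q at z, giving w with Rzw and Ryw.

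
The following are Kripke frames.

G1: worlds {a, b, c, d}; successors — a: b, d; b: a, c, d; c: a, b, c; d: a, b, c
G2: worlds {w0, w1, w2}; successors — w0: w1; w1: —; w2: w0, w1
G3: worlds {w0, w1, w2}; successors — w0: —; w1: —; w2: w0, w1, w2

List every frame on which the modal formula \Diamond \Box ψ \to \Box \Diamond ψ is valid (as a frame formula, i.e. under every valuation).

The schema corresponds to convergence: \forall x \forall y \forall z (Rxy \wedge Rxz \to \exists w (Ryw \wedge Rzw)).
G1: satisfies the condition.
G2: fails — Rw0w1 and Rw0w1 but w1 and w1 have no common successor.
G3: fails — Rw2w2 and Rw2w0 but w2 and w0 have no common successor.
Valid on: G1.

G1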